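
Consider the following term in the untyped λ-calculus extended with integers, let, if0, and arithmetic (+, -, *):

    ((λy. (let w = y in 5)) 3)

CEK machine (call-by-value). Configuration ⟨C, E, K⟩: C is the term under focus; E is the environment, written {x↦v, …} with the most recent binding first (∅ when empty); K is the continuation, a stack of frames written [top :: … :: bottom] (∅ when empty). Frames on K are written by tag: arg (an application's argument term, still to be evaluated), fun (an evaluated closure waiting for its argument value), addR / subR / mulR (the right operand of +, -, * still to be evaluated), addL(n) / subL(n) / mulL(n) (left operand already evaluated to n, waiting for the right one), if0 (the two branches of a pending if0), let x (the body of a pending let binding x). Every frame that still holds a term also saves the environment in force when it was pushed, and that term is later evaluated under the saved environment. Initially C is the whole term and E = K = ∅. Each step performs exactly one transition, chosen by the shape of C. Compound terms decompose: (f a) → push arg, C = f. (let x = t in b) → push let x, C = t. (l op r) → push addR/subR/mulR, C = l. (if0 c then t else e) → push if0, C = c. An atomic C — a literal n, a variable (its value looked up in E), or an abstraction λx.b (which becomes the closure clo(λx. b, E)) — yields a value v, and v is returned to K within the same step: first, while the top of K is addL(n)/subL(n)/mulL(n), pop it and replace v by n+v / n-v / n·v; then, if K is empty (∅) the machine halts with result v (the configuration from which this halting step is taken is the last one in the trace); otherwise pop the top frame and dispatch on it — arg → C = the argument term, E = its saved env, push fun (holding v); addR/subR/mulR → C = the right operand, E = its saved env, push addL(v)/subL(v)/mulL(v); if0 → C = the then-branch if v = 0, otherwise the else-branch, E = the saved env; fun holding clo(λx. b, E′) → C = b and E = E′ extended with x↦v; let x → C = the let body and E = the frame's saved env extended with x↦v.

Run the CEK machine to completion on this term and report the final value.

Answer: 5

Execution trace:
t=0: [C=((λy. (let w = y in 5)) 3) | E=∅ | K=∅]
t=1: [C=(λy. (let w = y in 5)) | E=∅ | K=[arg]]
t=2: [C=3 | E=∅ | K=[fun]]
t=3: [C=(let w = y in 5) | E={y↦3} | K=∅]
t=4: [C=y | E={y↦3} | K=[let w]]
t=5: [C=5 | E={w↦3, y↦3} | K=∅]
→ final value 5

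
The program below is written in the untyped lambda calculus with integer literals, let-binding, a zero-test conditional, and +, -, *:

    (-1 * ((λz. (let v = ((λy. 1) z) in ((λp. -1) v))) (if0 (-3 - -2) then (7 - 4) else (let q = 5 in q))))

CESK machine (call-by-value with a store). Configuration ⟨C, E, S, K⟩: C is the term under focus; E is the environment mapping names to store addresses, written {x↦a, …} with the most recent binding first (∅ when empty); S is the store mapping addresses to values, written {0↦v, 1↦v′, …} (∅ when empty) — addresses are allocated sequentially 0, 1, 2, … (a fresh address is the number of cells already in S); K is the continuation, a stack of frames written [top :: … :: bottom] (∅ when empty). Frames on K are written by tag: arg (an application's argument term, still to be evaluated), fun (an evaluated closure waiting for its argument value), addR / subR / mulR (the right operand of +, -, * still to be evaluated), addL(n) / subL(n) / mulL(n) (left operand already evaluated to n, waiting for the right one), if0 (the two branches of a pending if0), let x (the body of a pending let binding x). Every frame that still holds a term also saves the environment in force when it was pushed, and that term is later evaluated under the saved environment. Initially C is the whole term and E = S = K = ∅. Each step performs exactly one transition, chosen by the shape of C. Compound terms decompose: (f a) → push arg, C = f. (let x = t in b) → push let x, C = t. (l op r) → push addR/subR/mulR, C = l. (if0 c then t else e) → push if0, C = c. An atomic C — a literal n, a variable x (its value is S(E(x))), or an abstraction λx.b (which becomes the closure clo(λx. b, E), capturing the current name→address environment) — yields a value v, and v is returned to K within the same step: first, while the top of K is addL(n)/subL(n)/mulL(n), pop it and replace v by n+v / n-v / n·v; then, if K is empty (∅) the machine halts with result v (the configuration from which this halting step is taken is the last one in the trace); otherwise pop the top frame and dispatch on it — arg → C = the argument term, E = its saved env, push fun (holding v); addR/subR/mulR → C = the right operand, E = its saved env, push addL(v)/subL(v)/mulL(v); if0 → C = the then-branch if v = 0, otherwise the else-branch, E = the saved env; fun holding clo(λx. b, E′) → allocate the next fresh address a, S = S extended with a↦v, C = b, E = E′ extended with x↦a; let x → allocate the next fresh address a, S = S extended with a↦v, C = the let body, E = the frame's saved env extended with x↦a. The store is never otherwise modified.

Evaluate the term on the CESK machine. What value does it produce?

[0] [C=(-1 * ((λz. (let v = ((λy. 1) z) in ((λp. -1) v))) (if0 (-3 - -2) then (7 - 4) else (let q = 5 in q)))) | E=∅ | S=∅ | K=∅]
[1] [C=-1 | E=∅ | S=∅ | K=[mulR]]
[2] [C=((λz. (let v = ((λy. 1) z) in ((λp. -1) v))) (if0 (-3 - -2) then (7 - 4) else (let q = 5 in q))) | E=∅ | S=∅ | K=[mulL(-1)]]
[3] [C=(λz. (let v = ((λy. 1) z) in ((λp. -1) v))) | E=∅ | S=∅ | K=[arg :: mulL(-1)]]
[4] [C=(if0 (-3 - -2) then (7 - 4) else (let q = 5 in q)) | E=∅ | S=∅ | K=[fun :: mulL(-1)]]
[5] [C=(-3 - -2) | E=∅ | S=∅ | K=[if0 :: fun :: mulL(-1)]]
[6] [C=-3 | E=∅ | S=∅ | K=[subR :: if0 :: fun :: mulL(-1)]]
[7] [C=-2 | E=∅ | S=∅ | K=[subL(-3) :: if0 :: fun :: mulL(-1)]]
[8] [C=(let q = 5 in q) | E=∅ | S=∅ | K=[fun :: mulL(-1)]]
[9] [C=5 | E=∅ | S=∅ | K=[let q :: fun :: mulL(-1)]]
[10] [C=q | E={q↦0} | S={0↦5} | K=[fun :: mulL(-1)]]
[11] [C=(let v = ((λy. 1) z) in ((λp. -1) v)) | E={z↦1} | S={0↦5, 1↦5} | K=[mulL(-1)]]
[12] [C=((λy. 1) z) | E={z↦1} | S={0↦5, 1↦5} | K=[let v :: mulL(-1)]]
[13] [C=(λy. 1) | E={z↦1} | S={0↦5, 1↦5} | K=[arg :: let v :: mulL(-1)]]
[14] [C=z | E={z↦1} | S={0↦5, 1↦5} | K=[fun :: let v :: mulL(-1)]]
[15] [C=1 | E={y↦2, z↦1} | S={0↦5, 1↦5, 2↦5} | K=[let v :: mulL(-1)]]
[16] [C=((λp. -1) v) | E={v↦3, z↦1} | S={0↦5, 1↦5, 2↦5, 3↦1} | K=[mulL(-1)]]
[17] [C=(λp. -1) | E={v↦3, z↦1} | S={0↦5, 1↦5, 2↦5, 3↦1} | K=[arg :: mulL(-1)]]
[18] [C=v | E={v↦3, z↦1} | S={0↦5, 1↦5, 2↦5, 3↦1} | K=[fun :: mulL(-1)]]
[19] [C=-1 | E={p↦4, v↦3, z↦1} | S={0↦5, 1↦5, 2↦5, 3↦1, 4↦1} | K=[mulL(-1)]]
→ final value 1

Answer: 1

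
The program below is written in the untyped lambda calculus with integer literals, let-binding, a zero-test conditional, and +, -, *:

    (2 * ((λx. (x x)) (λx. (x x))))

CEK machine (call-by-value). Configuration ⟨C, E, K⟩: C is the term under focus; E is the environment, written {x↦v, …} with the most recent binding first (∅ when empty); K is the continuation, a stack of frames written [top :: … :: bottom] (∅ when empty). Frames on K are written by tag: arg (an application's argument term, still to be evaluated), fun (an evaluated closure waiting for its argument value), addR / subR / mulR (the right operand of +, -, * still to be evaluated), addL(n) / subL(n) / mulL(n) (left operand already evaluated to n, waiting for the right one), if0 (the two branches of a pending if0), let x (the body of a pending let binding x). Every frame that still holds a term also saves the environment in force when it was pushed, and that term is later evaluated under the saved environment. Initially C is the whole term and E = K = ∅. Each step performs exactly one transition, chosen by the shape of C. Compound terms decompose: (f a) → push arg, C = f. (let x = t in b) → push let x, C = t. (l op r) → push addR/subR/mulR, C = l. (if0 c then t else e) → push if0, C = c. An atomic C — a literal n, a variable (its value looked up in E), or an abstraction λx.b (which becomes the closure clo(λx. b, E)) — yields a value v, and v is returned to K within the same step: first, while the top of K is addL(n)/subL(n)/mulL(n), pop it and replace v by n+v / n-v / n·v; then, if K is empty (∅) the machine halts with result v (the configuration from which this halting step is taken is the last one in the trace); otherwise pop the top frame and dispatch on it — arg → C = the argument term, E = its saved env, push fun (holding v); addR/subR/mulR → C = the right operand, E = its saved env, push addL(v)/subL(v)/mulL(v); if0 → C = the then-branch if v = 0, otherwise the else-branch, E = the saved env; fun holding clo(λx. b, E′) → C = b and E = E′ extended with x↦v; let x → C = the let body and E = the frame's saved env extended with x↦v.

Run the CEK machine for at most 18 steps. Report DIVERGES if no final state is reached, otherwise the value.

t=0: [C=(2 * ((λx. (x x)) (λx. (x x)))) | E=∅ | K=∅]
t=1: [C=2 | E=∅ | K=[mulR]]
t=2: [C=((λx. (x x)) (λx. (x x))) | E=∅ | K=[mulL(2)]]
t=3: [C=(λx. (x x)) | E=∅ | K=[arg :: mulL(2)]]
t=4: [C=(λx. (x x)) | E=∅ | K=[fun :: mulL(2)]]
t=5: [C=(x x) | E={x↦clo(λx. (x x), ∅)} | K=[mulL(2)]]
t=6: [C=x | E={x↦clo(λx. (x x), ∅)} | K=[arg :: mulL(2)]]
t=7: [C=x | E={x↦clo(λx. (x x), ∅)} | K=[fun :: mulL(2)]]
… configuration repeats with period 3 (steps 5–7 recur indefinitely) …

Answer: DIVERGES (no final state within 18 steps)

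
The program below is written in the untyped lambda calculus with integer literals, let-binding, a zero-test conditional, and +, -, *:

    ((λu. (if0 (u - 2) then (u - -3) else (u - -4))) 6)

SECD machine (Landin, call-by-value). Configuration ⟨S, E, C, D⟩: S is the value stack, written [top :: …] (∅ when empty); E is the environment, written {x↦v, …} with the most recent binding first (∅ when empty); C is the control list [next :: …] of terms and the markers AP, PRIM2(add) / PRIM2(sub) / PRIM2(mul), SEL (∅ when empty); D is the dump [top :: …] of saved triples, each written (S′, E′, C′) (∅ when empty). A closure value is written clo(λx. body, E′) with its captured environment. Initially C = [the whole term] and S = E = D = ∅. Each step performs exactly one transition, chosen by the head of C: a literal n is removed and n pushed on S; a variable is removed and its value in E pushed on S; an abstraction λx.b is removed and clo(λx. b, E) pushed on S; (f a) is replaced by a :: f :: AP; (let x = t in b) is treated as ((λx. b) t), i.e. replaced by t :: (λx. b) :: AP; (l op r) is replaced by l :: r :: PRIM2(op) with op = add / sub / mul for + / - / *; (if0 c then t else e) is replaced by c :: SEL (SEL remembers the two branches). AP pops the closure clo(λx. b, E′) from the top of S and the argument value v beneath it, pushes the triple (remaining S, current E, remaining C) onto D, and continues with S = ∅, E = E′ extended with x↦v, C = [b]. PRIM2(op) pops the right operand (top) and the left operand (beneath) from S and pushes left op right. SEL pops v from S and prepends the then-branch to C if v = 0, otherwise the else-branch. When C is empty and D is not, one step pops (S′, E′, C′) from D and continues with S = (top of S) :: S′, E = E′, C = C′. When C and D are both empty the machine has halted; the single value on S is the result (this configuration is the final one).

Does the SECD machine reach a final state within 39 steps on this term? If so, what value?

Answer: 10

Derivation:
[0] ⟨S=∅; E=∅; C=[((λu. (if0 (u - 2) then (u - -3) else (u - -4))) 6)]; D=∅⟩
[1] ⟨S=∅; E=∅; C=[6 :: (λu. (if0 (u - 2) then (u - -3) else (u - -4))) :: AP]; D=∅⟩
[2] ⟨S=[6]; E=∅; C=[(λu. (if0 (u - 2) then (u - -3) else (u - -4))) :: AP]; D=∅⟩
[3] ⟨S=[clo(λu. (if0 (u - 2) then (u - -3) else (u - -4)), ∅) :: 6]; E=∅; C=[AP]; D=∅⟩
[4] ⟨S=∅; E={u↦6}; C=[(if0 (u - 2) then (u - -3) else (u - -4))]; D=[(∅, ∅, ∅)]⟩
[5] ⟨S=∅; E={u↦6}; C=[(u - 2) :: SEL]; D=[(∅, ∅, ∅)]⟩
[6] ⟨S=∅; E={u↦6}; C=[u :: 2 :: PRIM2(sub) :: SEL]; D=[(∅, ∅, ∅)]⟩
[7] ⟨S=[6]; E={u↦6}; C=[2 :: PRIM2(sub) :: SEL]; D=[(∅, ∅, ∅)]⟩
[8] ⟨S=[2 :: 6]; E={u↦6}; C=[PRIM2(sub) :: SEL]; D=[(∅, ∅, ∅)]⟩
[9] ⟨S=[4]; E={u↦6}; C=[SEL]; D=[(∅, ∅, ∅)]⟩
[10] ⟨S=∅; E={u↦6}; C=[(u - -4)]; D=[(∅, ∅, ∅)]⟩
[11] ⟨S=∅; E={u↦6}; C=[u :: -4 :: PRIM2(sub)]; D=[(∅, ∅, ∅)]⟩
[12] ⟨S=[6]; E={u↦6}; C=[-4 :: PRIM2(sub)]; D=[(∅, ∅, ∅)]⟩
[13] ⟨S=[-4 :: 6]; E={u↦6}; C=[PRIM2(sub)]; D=[(∅, ∅, ∅)]⟩
[14] ⟨S=[10]; E={u↦6}; C=∅; D=[(∅, ∅, ∅)]⟩
[15] ⟨S=[10]; E=∅; C=∅; D=∅⟩
→ final value 10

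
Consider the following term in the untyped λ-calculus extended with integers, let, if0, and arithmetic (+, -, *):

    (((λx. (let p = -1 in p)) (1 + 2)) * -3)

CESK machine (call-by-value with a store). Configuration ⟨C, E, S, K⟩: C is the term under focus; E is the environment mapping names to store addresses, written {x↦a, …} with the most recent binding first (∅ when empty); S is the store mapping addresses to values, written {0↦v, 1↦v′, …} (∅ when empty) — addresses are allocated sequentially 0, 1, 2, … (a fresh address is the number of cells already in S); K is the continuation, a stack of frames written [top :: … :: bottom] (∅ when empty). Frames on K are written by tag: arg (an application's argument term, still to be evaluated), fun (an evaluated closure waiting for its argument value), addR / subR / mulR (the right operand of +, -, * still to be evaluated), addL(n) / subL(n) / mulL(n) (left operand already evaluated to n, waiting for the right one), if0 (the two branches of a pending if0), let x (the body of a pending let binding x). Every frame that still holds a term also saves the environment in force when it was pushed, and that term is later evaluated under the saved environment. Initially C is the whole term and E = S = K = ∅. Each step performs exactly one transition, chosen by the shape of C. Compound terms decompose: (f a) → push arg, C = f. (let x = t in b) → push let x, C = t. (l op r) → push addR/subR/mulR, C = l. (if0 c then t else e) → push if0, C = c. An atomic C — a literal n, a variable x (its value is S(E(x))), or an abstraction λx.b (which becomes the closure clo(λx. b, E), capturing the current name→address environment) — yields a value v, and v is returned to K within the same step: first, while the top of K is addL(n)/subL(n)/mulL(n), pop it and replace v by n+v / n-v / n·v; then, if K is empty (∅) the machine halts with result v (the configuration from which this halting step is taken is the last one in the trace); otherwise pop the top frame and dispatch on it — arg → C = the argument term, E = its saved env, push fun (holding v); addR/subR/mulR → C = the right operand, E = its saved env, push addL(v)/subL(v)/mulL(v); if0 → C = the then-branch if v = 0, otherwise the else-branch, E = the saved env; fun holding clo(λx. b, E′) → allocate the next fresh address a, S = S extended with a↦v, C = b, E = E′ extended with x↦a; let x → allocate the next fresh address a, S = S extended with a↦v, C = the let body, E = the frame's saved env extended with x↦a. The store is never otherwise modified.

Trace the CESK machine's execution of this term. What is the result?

step 0: [C=(((λx. (let p = -1 in p)) (1 + 2)) * -3) | E=∅ | S=∅ | K=∅]
step 1: [C=((λx. (let p = -1 in p)) (1 + 2)) | E=∅ | S=∅ | K=[mulR]]
step 2: [C=(λx. (let p = -1 in p)) | E=∅ | S=∅ | K=[arg :: mulR]]
step 3: [C=(1 + 2) | E=∅ | S=∅ | K=[fun :: mulR]]
step 4: [C=1 | E=∅ | S=∅ | K=[addR :: fun :: mulR]]
step 5: [C=2 | E=∅ | S=∅ | K=[addL(1) :: fun :: mulR]]
step 6: [C=(let p = -1 in p) | E={x↦0} | S={0↦3} | K=[mulR]]
step 7: [C=-1 | E={x↦0} | S={0↦3} | K=[let p :: mulR]]
step 8: [C=p | E={p↦1, x↦0} | S={0↦3, 1↦-1} | K=[mulR]]
step 9: [C=-3 | E=∅ | S={0↦3, 1↦-1} | K=[mulL(-1)]]
→ final value 3

Answer: 3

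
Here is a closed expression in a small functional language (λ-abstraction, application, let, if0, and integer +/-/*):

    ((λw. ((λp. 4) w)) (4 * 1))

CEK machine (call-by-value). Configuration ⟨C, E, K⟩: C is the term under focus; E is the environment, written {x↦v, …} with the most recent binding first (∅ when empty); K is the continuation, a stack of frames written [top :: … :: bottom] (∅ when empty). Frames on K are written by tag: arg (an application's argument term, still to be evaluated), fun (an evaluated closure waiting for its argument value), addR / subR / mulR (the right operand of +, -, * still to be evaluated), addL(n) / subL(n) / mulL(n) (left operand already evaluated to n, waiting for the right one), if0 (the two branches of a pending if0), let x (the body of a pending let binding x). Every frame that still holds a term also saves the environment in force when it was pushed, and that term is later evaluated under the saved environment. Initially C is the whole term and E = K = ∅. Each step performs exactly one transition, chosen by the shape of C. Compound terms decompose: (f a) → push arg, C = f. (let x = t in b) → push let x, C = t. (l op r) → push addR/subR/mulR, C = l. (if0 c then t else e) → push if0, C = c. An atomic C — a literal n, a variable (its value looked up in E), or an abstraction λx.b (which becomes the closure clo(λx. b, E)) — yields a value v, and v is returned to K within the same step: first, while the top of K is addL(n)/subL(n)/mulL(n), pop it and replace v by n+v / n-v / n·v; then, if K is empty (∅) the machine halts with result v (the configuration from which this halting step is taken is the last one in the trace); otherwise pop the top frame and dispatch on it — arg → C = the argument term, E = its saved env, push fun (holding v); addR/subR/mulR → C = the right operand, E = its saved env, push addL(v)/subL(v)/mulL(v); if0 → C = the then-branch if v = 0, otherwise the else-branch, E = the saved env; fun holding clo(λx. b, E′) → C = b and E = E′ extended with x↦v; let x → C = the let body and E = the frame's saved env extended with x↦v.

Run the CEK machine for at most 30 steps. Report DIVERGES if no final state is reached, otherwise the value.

Answer: 4

Execution trace:
[0] [C=((λw. ((λp. 4) w)) (4 * 1)) | E=∅ | K=∅]
[1] [C=(λw. ((λp. 4) w)) | E=∅ | K=[arg]]
[2] [C=(4 * 1) | E=∅ | K=[fun]]
[3] [C=4 | E=∅ | K=[mulR :: fun]]
[4] [C=1 | E=∅ | K=[mulL(4) :: fun]]
[5] [C=((λp. 4) w) | E={w↦4} | K=∅]
[6] [C=(λp. 4) | E={w↦4} | K=[arg]]
[7] [C=w | E={w↦4} | K=[fun]]
[8] [C=4 | E={p↦4, w↦4} | K=∅]
→ final value 4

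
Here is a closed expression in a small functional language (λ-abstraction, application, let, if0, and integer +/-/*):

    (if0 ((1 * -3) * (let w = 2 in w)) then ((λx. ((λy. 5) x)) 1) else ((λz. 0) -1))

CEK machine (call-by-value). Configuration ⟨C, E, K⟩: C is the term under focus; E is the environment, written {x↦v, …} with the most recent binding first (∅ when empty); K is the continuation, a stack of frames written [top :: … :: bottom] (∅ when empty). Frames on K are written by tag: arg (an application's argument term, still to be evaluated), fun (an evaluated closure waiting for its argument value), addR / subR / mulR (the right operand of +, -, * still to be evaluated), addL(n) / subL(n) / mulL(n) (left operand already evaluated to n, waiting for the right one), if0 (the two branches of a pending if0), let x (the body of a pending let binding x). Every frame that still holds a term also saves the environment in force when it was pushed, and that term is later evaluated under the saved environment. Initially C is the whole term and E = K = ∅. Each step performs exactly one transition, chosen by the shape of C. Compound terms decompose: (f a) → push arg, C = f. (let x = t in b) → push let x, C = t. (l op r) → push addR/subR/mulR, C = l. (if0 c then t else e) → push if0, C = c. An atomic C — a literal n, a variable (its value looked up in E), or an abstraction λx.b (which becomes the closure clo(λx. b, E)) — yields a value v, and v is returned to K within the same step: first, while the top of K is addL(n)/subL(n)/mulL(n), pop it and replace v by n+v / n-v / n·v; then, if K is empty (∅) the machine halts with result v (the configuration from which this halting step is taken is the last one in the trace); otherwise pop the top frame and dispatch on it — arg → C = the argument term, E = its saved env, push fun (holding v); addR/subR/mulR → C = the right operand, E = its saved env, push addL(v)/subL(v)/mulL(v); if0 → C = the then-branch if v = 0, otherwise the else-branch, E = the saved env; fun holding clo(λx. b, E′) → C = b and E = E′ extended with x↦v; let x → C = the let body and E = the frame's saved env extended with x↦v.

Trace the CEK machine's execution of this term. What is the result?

[0] <C=(if0 ((1 * -3) * (let w = 2 in w)) then ((λx. ((λy. 5) x)) 1) else ((λz. 0) -1)), E=∅, K=∅>
[1] <C=((1 * -3) * (let w = 2 in w)), E=∅, K=[if0]>
[2] <C=(1 * -3), E=∅, K=[mulR :: if0]>
[3] <C=1, E=∅, K=[mulR :: mulR :: if0]>
[4] <C=-3, E=∅, K=[mulL(1) :: mulR :: if0]>
[5] <C=(let w = 2 in w), E=∅, K=[mulL(-3) :: if0]>
[6] <C=2, E=∅, K=[let w :: mulL(-3) :: if0]>
[7] <C=w, E={w↦2}, K=[mulL(-3) :: if0]>
[8] <C=((λz. 0) -1), E=∅, K=∅>
[9] <C=(λz. 0), E=∅, K=[arg]>
[10] <C=-1, E=∅, K=[fun]>
[11] <C=0, E={z↦-1}, K=∅>
→ final value 0

Answer: 0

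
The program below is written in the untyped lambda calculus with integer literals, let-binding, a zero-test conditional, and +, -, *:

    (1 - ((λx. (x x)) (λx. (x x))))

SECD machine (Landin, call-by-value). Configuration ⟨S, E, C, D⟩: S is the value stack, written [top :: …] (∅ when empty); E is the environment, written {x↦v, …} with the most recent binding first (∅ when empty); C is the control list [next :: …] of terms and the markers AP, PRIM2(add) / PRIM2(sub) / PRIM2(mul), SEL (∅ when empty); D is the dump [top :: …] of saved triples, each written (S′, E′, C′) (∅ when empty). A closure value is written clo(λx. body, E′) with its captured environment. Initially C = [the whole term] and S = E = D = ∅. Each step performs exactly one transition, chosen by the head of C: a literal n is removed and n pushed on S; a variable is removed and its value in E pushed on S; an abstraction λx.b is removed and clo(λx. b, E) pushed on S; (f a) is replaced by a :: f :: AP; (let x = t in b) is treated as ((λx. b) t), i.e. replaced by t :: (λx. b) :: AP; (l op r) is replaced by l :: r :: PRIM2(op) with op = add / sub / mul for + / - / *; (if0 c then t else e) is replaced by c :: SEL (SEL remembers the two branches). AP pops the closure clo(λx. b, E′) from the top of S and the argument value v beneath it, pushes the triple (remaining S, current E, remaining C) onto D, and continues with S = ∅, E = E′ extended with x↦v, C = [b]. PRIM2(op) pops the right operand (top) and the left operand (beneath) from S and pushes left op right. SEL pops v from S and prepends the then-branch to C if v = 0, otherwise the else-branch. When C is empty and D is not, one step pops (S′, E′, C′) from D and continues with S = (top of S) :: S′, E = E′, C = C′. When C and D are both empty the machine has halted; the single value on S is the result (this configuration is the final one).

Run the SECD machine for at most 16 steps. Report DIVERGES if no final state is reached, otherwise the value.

Answer: DIVERGES (no final state within 16 steps)

Derivation:
[0] <S=∅, E=∅, C=[(1 - ((λx. (x x)) (λx. (x x))))], D=∅>
[1] <S=∅, E=∅, C=[1 :: ((λx. (x x)) (λx. (x x))) :: PRIM2(sub)], D=∅>
[2] <S=[1], E=∅, C=[((λx. (x x)) (λx. (x x))) :: PRIM2(sub)], D=∅>
[3] <S=[1], E=∅, C=[(λx. (x x)) :: (λx. (x x)) :: AP :: PRIM2(sub)], D=∅>
[4] <S=[clo(λx. (x x), ∅) :: 1], E=∅, C=[(λx. (x x)) :: AP :: PRIM2(sub)], D=∅>
[5] <S=[clo(λx. (x x), ∅) :: clo(λx. (x x), ∅) :: 1], E=∅, C=[AP :: PRIM2(sub)], D=∅>
[6] <S=∅, E={x↦clo(λx. (x x), ∅)}, C=[(x x)], D=[([1], ∅, [PRIM2(sub)])]>
[7] <S=∅, E={x↦clo(λx. (x x), ∅)}, C=[x :: x :: AP], D=[([1], ∅, [PRIM2(sub)])]>
[8] <S=[clo(λx. (x x), ∅)], E={x↦clo(λx. (x x), ∅)}, C=[x :: AP], D=[([1], ∅, [PRIM2(sub)])]>
[9] <S=[clo(λx. (x x), ∅) :: clo(λx. (x x), ∅)], E={x↦clo(λx. (x x), ∅)}, C=[AP], D=[([1], ∅, [PRIM2(sub)])]>
[10] <S=∅, E={x↦clo(λx. (x x), ∅)}, C=[(x x)], D=[(∅, {x↦clo(λx. (x x), ∅)}, ∅) :: ([1], ∅, [PRIM2(sub)])]>
[11] <S=∅, E={x↦clo(λx. (x x), ∅)}, C=[x :: x :: AP], D=[(∅, {x↦clo(λx. (x x), ∅)}, ∅) :: ([1], ∅, [PRIM2(sub)])]>
[12] <S=[clo(λx. (x x), ∅)], E={x↦clo(λx. (x x), ∅)}, C=[x :: AP], D=[(∅, {x↦clo(λx. (x x), ∅)}, ∅) :: ([1], ∅, [PRIM2(sub)])]>
[13] <S=[clo(λx. (x x), ∅) :: clo(λx. (x x), ∅)], E={x↦clo(λx. (x x), ∅)}, C=[AP], D=[(∅, {x↦clo(λx. (x x), ∅)}, ∅) :: ([1], ∅, [PRIM2(sub)])]>
[14] <S=∅, E={x↦clo(λx. (x x), ∅)}, C=[(x x)], D=[(∅, {x↦clo(λx. (x x), ∅)}, ∅) :: (∅, {x↦clo(λx. (x x), ∅)}, ∅) :: ([1], ∅, [PRIM2(sub)])]>
[15] <S=∅, E={x↦clo(λx. (x x), ∅)}, C=[x :: x :: AP], D=[(∅, {x↦clo(λx. (x x), ∅)}, ∅) :: (∅, {x↦clo(λx. (x x), ∅)}, ∅) :: ([1], ∅, [PRIM2(sub)])]>
[16] <S=[clo(λx. (x x), ∅)], E={x↦clo(λx. (x x), ∅)}, C=[x :: AP], D=[(∅, {x↦clo(λx. (x x), ∅)}, ∅) :: (∅, {x↦clo(λx. (x x), ∅)}, ∅) :: ([1], ∅, [PRIM2(sub)])]>
→ 16 transitions taken and the configuration is still not final: no result within 16 steps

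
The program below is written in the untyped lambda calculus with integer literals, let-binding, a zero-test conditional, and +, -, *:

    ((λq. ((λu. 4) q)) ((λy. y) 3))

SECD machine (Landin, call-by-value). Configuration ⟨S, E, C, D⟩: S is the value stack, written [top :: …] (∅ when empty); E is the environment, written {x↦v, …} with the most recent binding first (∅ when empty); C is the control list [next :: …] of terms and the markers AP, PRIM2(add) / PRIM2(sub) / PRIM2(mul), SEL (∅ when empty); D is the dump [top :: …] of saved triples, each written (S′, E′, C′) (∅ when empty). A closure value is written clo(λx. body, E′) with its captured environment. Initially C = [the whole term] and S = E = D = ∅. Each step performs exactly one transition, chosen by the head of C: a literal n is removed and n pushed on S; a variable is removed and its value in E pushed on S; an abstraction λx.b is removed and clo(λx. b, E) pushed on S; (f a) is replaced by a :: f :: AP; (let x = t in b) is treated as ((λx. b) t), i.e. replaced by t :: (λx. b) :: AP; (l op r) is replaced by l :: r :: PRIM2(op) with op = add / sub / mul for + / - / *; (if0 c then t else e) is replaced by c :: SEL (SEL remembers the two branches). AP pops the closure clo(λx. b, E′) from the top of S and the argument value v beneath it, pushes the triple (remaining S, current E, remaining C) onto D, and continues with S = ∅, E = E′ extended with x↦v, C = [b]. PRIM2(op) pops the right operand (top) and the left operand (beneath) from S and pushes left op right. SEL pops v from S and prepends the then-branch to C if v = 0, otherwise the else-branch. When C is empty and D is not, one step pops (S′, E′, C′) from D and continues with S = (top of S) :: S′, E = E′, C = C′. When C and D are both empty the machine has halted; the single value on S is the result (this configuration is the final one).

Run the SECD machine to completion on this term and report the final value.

0. <S=∅, E=∅, C=[((λq. ((λu. 4) q)) ((λy. y) 3))], D=∅>
1. <S=∅, E=∅, C=[((λy. y) 3) :: (λq. ((λu. 4) q)) :: AP], D=∅>
2. <S=∅, E=∅, C=[3 :: (λy. y) :: AP :: (λq. ((λu. 4) q)) :: AP], D=∅>
3. <S=[3], E=∅, C=[(λy. y) :: AP :: (λq. ((λu. 4) q)) :: AP], D=∅>
4. <S=[clo(λy. y, ∅) :: 3], E=∅, C=[AP :: (λq. ((λu. 4) q)) :: AP], D=∅>
5. <S=∅, E={y↦3}, C=[y], D=[(∅, ∅, [(λq. ((λu. 4) q)) :: AP])]>
6. <S=[3], E={y↦3}, C=∅, D=[(∅, ∅, [(λq. ((λu. 4) q)) :: AP])]>
7. <S=[3], E=∅, C=[(λq. ((λu. 4) q)) :: AP], D=∅>
8. <S=[clo(λq. ((λu. 4) q), ∅) :: 3], E=∅, C=[AP], D=∅>
9. <S=∅, E={q↦3}, C=[((λu. 4) q)], D=[(∅, ∅, ∅)]>
10. <S=∅, E={q↦3}, C=[q :: (λu. 4) :: AP], D=[(∅, ∅, ∅)]>
11. <S=[3], E={q↦3}, C=[(λu. 4) :: AP], D=[(∅, ∅, ∅)]>
12. <S=[clo(λu. 4, {q↦3}) :: 3], E={q↦3}, C=[AP], D=[(∅, ∅, ∅)]>
13. <S=∅, E={u↦3, q↦3}, C=[4], D=[(∅, {q↦3}, ∅) :: (∅, ∅, ∅)]>
14. <S=[4], E={u↦3, q↦3}, C=∅, D=[(∅, {q↦3}, ∅) :: (∅, ∅, ∅)]>
15. <S=[4], E={q↦3}, C=∅, D=[(∅, ∅, ∅)]>
16. <S=[4], E=∅, C=∅, D=∅>
→ final value 4

Answer: 4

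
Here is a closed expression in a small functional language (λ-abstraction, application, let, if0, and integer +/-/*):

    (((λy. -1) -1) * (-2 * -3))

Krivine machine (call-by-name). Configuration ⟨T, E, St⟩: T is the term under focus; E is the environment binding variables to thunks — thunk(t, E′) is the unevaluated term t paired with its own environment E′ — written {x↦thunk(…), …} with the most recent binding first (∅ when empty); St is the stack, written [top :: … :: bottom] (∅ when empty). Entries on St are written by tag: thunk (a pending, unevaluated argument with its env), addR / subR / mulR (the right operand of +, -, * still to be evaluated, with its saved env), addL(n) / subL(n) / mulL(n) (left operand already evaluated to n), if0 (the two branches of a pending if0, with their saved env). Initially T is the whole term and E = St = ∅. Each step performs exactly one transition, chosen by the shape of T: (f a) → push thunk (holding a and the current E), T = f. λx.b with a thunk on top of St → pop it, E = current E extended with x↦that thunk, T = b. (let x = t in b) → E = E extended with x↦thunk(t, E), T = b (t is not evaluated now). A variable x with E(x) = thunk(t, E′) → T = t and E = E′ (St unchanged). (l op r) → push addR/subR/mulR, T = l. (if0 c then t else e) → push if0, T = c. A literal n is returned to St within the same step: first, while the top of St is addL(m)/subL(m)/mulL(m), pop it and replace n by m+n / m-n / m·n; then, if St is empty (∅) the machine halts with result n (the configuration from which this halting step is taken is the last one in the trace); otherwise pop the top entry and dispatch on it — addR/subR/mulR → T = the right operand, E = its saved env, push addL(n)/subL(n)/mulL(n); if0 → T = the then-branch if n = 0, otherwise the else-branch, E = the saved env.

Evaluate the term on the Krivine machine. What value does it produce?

step 0: [T=(((λy. -1) -1) * (-2 * -3)) | E=∅ | St=∅]
step 1: [T=((λy. -1) -1) | E=∅ | St=[mulR]]
step 2: [T=(λy. -1) | E=∅ | St=[thunk :: mulR]]
step 3: [T=-1 | E={y↦thunk(-1, ∅)} | St=[mulR]]
step 4: [T=(-2 * -3) | E=∅ | St=[mulL(-1)]]
step 5: [T=-2 | E=∅ | St=[mulR :: mulL(-1)]]
step 6: [T=-3 | E=∅ | St=[mulL(-2) :: mulL(-1)]]
→ final value -6

Answer: -6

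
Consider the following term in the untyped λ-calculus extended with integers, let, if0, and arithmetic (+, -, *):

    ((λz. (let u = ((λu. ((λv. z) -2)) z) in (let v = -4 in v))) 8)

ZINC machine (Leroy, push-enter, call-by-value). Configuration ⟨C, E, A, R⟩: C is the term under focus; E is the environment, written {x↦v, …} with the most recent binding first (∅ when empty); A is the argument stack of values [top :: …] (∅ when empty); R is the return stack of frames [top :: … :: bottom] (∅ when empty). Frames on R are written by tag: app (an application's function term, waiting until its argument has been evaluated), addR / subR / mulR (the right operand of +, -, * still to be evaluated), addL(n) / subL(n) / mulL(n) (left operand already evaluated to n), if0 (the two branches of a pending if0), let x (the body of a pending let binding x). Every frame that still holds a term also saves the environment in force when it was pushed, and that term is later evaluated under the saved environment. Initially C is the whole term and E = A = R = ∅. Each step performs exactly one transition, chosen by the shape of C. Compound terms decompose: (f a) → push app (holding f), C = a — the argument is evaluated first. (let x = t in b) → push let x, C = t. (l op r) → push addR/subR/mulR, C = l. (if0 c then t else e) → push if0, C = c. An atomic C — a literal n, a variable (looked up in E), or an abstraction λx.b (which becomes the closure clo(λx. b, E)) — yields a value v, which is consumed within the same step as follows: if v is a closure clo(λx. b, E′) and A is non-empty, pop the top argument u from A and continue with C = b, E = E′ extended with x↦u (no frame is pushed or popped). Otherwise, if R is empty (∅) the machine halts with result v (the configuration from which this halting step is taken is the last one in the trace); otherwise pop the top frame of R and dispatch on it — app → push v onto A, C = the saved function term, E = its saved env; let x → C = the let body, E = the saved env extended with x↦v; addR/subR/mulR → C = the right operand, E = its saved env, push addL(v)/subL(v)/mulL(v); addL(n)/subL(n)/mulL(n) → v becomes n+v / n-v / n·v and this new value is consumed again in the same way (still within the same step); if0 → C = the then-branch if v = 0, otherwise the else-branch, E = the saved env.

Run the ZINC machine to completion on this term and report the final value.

Answer: -4

Execution trace:
step 0: <C=((λz. (let u = ((λu. ((λv. z) -2)) z) in (let v = -4 in v))) 8), E=∅, A=∅, R=∅>
step 1: <C=8, E=∅, A=∅, R=[app]>
step 2: <C=(λz. (let u = ((λu. ((λv. z) -2)) z) in (let v = -4 in v))), E=∅, A=[8], R=∅>
step 3: <C=(let u = ((λu. ((λv. z) -2)) z) in (let v = -4 in v)), E={z↦8}, A=∅, R=∅>
step 4: <C=((λu. ((λv. z) -2)) z), E={z↦8}, A=∅, R=[let u]>
step 5: <C=z, E={z↦8}, A=∅, R=[app :: let u]>
step 6: <C=(λu. ((λv. z) -2)), E={z↦8}, A=[8], R=[let u]>
step 7: <C=((λv. z) -2), E={u↦8, z↦8}, A=∅, R=[let u]>
step 8: <C=-2, E={u↦8, z↦8}, A=∅, R=[app :: let u]>
step 9: <C=(λv. z), E={u↦8, z↦8}, A=[-2], R=[let u]>
step 10: <C=z, E={v↦-2, u↦8, z↦8}, A=∅, R=[let u]>
step 11: <C=(let v = -4 in v), E={u↦8, z↦8}, A=∅, R=∅>
step 12: <C=-4, E={u↦8, z↦8}, A=∅, R=[let v]>
step 13: <C=v, E={v↦-4, u↦8, z↦8}, A=∅, R=∅>
→ final value -4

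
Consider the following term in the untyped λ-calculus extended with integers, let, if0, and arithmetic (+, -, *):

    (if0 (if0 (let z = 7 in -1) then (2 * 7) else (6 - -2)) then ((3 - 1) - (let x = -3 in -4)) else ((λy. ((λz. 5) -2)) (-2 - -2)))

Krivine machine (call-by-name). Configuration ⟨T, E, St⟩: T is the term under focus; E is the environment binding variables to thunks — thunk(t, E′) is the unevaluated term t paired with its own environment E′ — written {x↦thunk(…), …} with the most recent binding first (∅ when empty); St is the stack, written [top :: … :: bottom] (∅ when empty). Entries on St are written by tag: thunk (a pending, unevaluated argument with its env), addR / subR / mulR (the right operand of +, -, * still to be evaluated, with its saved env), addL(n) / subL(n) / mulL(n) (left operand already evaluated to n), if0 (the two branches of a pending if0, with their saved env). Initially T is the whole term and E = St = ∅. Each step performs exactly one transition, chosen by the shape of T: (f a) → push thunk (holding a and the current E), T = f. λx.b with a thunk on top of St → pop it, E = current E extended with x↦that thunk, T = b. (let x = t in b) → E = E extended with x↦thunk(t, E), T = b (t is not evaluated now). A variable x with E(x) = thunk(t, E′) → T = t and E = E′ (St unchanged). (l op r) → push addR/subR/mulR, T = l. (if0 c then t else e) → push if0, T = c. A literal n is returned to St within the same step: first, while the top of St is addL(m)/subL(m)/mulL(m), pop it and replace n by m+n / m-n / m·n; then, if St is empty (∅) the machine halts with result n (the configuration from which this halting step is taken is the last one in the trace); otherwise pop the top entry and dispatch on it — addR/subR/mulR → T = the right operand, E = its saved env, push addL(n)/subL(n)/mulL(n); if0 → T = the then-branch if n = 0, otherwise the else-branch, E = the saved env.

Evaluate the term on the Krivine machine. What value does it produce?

0. <T=(if0 (if0 (let z = 7 in -1) then (2 * 7) else (6 - -2)) then ((3 - 1) - (let x = -3 in -4)) else ((λy. ((λz. 5) -2)) (-2 - -2))), E=∅, St=∅>
1. <T=(if0 (let z = 7 in -1) then (2 * 7) else (6 - -2)), E=∅, St=[if0]>
2. <T=(let z = 7 in -1), E=∅, St=[if0 :: if0]>
3. <T=-1, E={z↦thunk(7, ∅)}, St=[if0 :: if0]>
4. <T=(6 - -2), E=∅, St=[if0]>
5. <T=6, E=∅, St=[subR :: if0]>
6. <T=-2, E=∅, St=[subL(6) :: if0]>
7. <T=((λy. ((λz. 5) -2)) (-2 - -2)), E=∅, St=∅>
8. <T=(λy. ((λz. 5) -2)), E=∅, St=[thunk]>
9. <T=((λz. 5) -2), E={y↦thunk((-2 - -2), ∅)}, St=∅>
10. <T=(λz. 5), E={y↦thunk((-2 - -2), ∅)}, St=[thunk]>
11. <T=5, E={z↦thunk(-2, {y↦thunk((-2 - -2), ∅)}), y↦thunk((-2 - -2), ∅)}, St=∅>
→ final value 5

Answer: 5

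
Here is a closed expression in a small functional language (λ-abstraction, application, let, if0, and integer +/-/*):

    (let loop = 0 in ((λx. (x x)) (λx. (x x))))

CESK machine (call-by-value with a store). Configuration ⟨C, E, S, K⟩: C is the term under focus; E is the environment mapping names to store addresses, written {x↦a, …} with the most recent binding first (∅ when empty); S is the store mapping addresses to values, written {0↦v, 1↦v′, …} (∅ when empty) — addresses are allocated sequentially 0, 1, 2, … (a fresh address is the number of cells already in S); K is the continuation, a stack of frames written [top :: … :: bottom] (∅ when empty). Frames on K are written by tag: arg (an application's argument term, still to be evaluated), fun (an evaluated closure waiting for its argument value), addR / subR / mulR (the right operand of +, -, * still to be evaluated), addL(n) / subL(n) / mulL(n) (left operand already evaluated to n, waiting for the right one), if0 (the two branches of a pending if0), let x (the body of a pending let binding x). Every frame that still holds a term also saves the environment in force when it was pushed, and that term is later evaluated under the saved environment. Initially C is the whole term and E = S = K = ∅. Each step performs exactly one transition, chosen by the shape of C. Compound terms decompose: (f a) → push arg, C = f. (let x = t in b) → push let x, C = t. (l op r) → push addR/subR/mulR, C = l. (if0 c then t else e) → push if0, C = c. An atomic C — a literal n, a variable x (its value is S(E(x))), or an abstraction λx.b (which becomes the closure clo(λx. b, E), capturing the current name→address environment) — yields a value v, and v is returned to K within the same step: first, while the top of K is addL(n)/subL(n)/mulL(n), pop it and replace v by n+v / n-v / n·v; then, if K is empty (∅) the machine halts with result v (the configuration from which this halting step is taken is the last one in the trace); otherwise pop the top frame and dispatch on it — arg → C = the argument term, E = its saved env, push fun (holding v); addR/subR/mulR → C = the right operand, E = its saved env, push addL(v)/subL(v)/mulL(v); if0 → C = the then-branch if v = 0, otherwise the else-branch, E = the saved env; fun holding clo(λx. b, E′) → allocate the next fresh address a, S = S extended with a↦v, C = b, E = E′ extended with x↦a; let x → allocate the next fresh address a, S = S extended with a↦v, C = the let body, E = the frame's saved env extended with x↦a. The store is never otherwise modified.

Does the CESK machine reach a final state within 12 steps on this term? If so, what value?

0. ⟨C=(let loop = 0 in ((λx. (x x)) (λx. (x x)))); E=∅; S=∅; K=∅⟩
1. ⟨C=0; E=∅; S=∅; K=[let loop]⟩
2. ⟨C=((λx. (x x)) (λx. (x x))); E={loop↦0}; S={0↦0}; K=∅⟩
3. ⟨C=(λx. (x x)); E={loop↦0}; S={0↦0}; K=[arg]⟩
4. ⟨C=(λx. (x x)); E={loop↦0}; S={0↦0}; K=[fun]⟩
5. ⟨C=(x x); E={x↦1, loop↦0}; S={0↦0, 1↦clo(λx. (x x), {loop↦0})}; K=∅⟩
6. ⟨C=x; E={x↦1, loop↦0}; S={0↦0, 1↦clo(λx. (x x), {loop↦0})}; K=[arg]⟩
7. ⟨C=x; E={x↦1, loop↦0}; S={0↦0, 1↦clo(λx. (x x), {loop↦0})}; K=[fun]⟩
8. ⟨C=(x x); E={x↦2, loop↦0}; S={0↦0, 1↦clo(λx. (x x), {loop↦0}), 2↦clo(λx. (x x), {loop↦0})}; K=∅⟩
9. ⟨C=x; E={x↦2, loop↦0}; S={0↦0, 1↦clo(λx. (x x), {loop↦0}), 2↦clo(λx. (x x), {loop↦0})}; K=[arg]⟩
10. ⟨C=x; E={x↦2, loop↦0}; S={0↦0, 1↦clo(λx. (x x), {loop↦0}), 2↦clo(λx. (x x), {loop↦0})}; K=[fun]⟩
11. ⟨C=(x x); E={x↦3, loop↦0}; S={0↦0, 1↦clo(λx. (x x), {loop↦0}), 2↦clo(λx. (x x), {loop↦0}), 3↦clo(λx. (x x), {loop↦0})}; K=∅⟩
12. ⟨C=x; E={x↦3, loop↦0}; S={0↦0, 1↦clo(λx. (x x), {loop↦0}), 2↦clo(λx. (x x), {loop↦0}), 3↦clo(λx. (x x), {loop↦0})}; K=[arg]⟩
→ 12 transitions taken and the configuration is still not final: no result within 12 steps

Answer: DIVERGES (no final state within 12 steps)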